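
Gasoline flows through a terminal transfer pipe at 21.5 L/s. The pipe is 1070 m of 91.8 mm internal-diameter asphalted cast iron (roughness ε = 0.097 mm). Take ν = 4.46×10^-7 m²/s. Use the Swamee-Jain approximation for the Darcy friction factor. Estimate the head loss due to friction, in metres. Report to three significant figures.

V = 4Q/(πD²) = 4·0.0215/(π·0.0918²) = 3.248 m/s
Re = VD/ν = 3.248·0.0918/4.46×10^-7 = 6.69×10^5 → turbulent
ε/D = 0.097/91.8 = 0.00106
Swamee-Jain: f = 0.02044
h_f = f(L/D)V²/(2g) = 0.02044·(1070/0.0918)·3.248²/(2·9.81) = 128.1 m

h_f ≈ 128 m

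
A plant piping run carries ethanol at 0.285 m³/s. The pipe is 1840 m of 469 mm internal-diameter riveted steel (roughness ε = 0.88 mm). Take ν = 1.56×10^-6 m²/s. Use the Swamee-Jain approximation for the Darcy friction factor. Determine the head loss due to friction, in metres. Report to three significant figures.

V = 4Q/(πD²) = 4·0.285/(π·0.469²) = 1.650 m/s
Re = VD/ν = 1.650·0.469/1.56×10^-6 = 4.96×10^5 → turbulent
ε/D = 0.88/469 = 0.00188
Swamee-Jain: f = 0.02353
h_f = f(L/D)V²/(2g) = 0.02353·(1840/0.469)·1.650²/(2·9.81) = 12.81 m

h_f ≈ 12.8 m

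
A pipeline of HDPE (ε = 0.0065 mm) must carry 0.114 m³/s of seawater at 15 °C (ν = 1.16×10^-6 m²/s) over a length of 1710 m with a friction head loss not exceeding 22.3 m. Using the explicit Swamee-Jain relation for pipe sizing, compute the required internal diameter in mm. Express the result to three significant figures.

D ≈ 260 mm

Swamee-Jain (Type III): D = 0.66·[ε^1.25·(LQ²/(gh_f))^4.75 + ν·Q^9.4·(L/(gh_f))^5.2]^0.04
LQ²/(gh_f) = 0.1016; L/(gh_f) = 7.817
Term 1 = ε^1.25·(…)^4.75 = 6.29×10^-12; Term 2 = ν·Q^9.4·(…)^5.2 = 6.97×10^-11
D = 0.66·(6.29×10^-12 + 6.97×10^-11)^0.04 = 0.2599 m = 260 mm
Check: V = 2.15 m/s, Re = 4.81×10^5, f = 0.01356, h_f = 21.0 m ≈ 22.3 m ✓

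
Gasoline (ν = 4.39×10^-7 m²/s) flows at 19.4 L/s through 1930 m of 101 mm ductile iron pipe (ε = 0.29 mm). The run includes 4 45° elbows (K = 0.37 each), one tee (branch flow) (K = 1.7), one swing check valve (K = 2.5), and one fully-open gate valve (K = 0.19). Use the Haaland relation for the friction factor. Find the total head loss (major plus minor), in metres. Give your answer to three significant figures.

V = 4Q/(πD²) = 2.421 m/s; V²/2g = 0.2988 m
Re = 5.57×10^5, ε/D = 0.00287 → f = 0.02612 (Haaland)
Major: h_f = f(L/D)·V²/2g = 0.02612·19109·0.2988 = 149.2 m
Minor: ΣK = 5.87; h_m = ΣK·V²/2g = 1.754 m
Total H_L = 149.2 + 1.754 = 150.9 m

H_L ≈ 151 m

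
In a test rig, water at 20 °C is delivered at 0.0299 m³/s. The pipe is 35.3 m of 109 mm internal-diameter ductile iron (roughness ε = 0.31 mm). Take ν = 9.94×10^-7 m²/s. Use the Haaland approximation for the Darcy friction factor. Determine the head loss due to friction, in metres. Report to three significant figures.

h_f ≈ 4.44 m

V = 4Q/(πD²) = 4·0.0299/(π·0.109²) = 3.204 m/s
Re = VD/ν = 3.204·0.109/9.94×10^-7 = 3.51×10^5 → turbulent
ε/D = 0.31/109 = 0.00284
Haaland: f = 0.02619
h_f = f(L/D)V²/(2g) = 0.02619·(35.3/0.109)·3.204²/(2·9.81) = 4.438 m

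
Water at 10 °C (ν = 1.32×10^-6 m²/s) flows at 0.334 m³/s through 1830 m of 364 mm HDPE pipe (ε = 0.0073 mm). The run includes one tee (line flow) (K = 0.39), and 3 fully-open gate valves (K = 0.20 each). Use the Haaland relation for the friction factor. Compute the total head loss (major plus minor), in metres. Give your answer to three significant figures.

V = 4Q/(πD²) = 3.210 m/s; V²/2g = 0.5251 m
Re = 8.85×10^5, ε/D = 2.01×10^-5 → f = 0.01217 (Haaland)
Major: h_f = f(L/D)·V²/2g = 0.01217·5027·0.5251 = 32.14 m
Minor: ΣK = 0.990; h_m = ΣK·V²/2g = 0.5198 m
Total H_L = 32.14 + 0.5198 = 32.66 m

H_L ≈ 32.7 m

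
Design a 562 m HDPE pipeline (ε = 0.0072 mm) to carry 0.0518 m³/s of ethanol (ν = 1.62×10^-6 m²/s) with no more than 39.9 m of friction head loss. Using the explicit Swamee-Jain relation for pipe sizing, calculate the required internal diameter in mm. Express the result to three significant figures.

Swamee-Jain (Type III): D = 0.66·[ε^1.25·(LQ²/(gh_f))^4.75 + ν·Q^9.4·(L/(gh_f))^5.2]^0.04
LQ²/(gh_f) = 0.003853; L/(gh_f) = 1.436
Term 1 = ε^1.25·(…)^4.75 = 1.27×10^-18; Term 2 = ν·Q^9.4·(…)^5.2 = 8.73×10^-18
D = 0.66·(1.27×10^-18 + 8.73×10^-18)^0.04 = 0.1379 m = 138 mm
Check: V = 3.47 m/s, Re = 2.95×10^5, f = 0.01500, h_f = 37.5 m ≈ 39.9 m ✓

D ≈ 138 mm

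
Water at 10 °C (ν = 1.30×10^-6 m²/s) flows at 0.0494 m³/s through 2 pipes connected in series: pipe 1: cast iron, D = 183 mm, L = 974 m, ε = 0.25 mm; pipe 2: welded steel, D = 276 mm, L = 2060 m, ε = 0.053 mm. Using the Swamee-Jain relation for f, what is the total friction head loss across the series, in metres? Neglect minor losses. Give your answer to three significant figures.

H ≈ 25.8 m

Pipe 1: V = 1.878 m/s, Re = 2.64×10^5, ε/D = 0.00137, f = 0.02225, h_1 = f(L/D)V²/2g = 21.29 m
Pipe 2: V = 0.8257 m/s, Re = 1.75×10^5, ε/D = 1.92×10^-4, f = 0.01739, h_2 = f(L/D)V²/2g = 4.509 m
Series → Q common, losses add: H = Σh = 25.80 m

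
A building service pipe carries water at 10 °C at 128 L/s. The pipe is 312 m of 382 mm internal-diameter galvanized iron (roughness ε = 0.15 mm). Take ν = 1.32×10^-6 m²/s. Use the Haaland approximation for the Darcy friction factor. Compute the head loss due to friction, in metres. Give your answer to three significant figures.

h_f ≈ 0.900 m

V = 4Q/(πD²) = 4·0.128/(π·0.382²) = 1.117 m/s
Re = VD/ν = 1.117·0.382/1.32×10^-6 = 3.23×10^5 → turbulent
ε/D = 0.15/382 = 3.93×10^-4
Haaland: f = 0.01732
h_f = f(L/D)V²/(2g) = 0.01732·(312/0.382)·1.117²/(2·9.81) = 0.8996 m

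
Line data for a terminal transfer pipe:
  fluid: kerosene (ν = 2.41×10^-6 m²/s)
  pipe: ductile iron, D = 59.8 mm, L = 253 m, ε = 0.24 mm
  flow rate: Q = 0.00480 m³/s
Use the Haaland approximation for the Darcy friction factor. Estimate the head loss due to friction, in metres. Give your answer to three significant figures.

V = 4Q/(πD²) = 4·0.00480/(π·0.0598²) = 1.709 m/s
Re = VD/ν = 1.709·0.0598/2.41×10^-6 = 4.24×10^4 → turbulent
ε/D = 0.24/59.8 = 0.00401
Haaland: f = 0.03070
h_f = f(L/D)V²/(2g) = 0.03070·(253/0.0598)·1.709²/(2·9.81) = 19.33 m

h_f ≈ 19.3 m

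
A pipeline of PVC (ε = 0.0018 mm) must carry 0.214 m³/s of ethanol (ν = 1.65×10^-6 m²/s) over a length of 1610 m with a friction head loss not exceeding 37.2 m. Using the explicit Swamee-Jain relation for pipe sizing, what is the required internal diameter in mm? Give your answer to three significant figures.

D ≈ 296 mm

Swamee-Jain (Type III): D = 0.66·[ε^1.25·(LQ²/(gh_f))^4.75 + ν·Q^9.4·(L/(gh_f))^5.2]^0.04
LQ²/(gh_f) = 0.2020; L/(gh_f) = 4.412
Term 1 = ε^1.25·(…)^4.75 = 3.31×10^-11; Term 2 = ν·Q^9.4·(…)^5.2 = 1.89×10^-9
D = 0.66·(3.31×10^-11 + 1.89×10^-9)^0.04 = 0.2957 m = 296 mm
Check: V = 3.12 m/s, Re = 5.58×10^5, f = 0.01294, h_f = 34.9 m ≈ 37.2 m ✓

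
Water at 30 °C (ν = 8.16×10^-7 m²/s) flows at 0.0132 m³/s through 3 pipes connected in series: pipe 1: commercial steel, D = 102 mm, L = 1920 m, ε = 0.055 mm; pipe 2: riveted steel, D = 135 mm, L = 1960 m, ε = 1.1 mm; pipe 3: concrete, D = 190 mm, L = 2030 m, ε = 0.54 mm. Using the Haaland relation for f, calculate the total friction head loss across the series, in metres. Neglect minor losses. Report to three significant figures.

Pipe 1: V = 1.615 m/s, Re = 2.02×10^5, ε/D = 5.39×10^-4, f = 0.01883, h_1 = f(L/D)V²/2g = 47.13 m
Pipe 2: V = 0.9222 m/s, Re = 1.53×10^5, ε/D = 0.00815, f = 0.03590, h_2 = f(L/D)V²/2g = 22.59 m
Pipe 3: V = 0.4656 m/s, Re = 1.08×10^5, ε/D = 0.00284, f = 0.02695, h_3 = f(L/D)V²/2g = 3.180 m
Series → Q common, losses add: H = Σh = 72.90 m

H ≈ 72.9 m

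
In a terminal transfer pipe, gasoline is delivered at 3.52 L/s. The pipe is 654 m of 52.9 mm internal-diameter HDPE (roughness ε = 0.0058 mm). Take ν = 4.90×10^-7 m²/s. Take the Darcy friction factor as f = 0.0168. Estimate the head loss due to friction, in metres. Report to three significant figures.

h_f ≈ 27.2 m

V = 4Q/(πD²) = 4·0.00352/(π·0.0529²) = 1.602 m/s
h_f = f(L/D)V²/(2g) = 0.01680·(654/0.0529)·1.602²/(2·9.81) = 27.15 m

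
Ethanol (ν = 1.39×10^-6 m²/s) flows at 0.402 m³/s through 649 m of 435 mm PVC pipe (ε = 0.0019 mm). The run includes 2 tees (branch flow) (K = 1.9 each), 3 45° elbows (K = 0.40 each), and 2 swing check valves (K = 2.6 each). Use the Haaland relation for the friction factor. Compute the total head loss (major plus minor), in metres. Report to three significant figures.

H_L ≈ 10.5 m

V = 4Q/(πD²) = 2.705 m/s; V²/2g = 0.3729 m
Re = 8.47×10^5, ε/D = 4.37×10^-6 → f = 0.01198 (Haaland)
Major: h_f = f(L/D)·V²/2g = 0.01198·1492·0.3729 = 6.667 m
Minor: ΣK = 10.2; h_m = ΣK·V²/2g = 3.804 m
Total H_L = 6.667 + 3.804 = 10.47 m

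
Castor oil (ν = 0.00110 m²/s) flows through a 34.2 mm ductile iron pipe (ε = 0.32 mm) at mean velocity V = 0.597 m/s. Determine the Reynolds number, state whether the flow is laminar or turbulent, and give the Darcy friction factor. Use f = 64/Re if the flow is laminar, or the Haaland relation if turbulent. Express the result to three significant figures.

Re ≈ 18.6; laminar; f = 64/Re ≈ 3.45

Re = VD/ν = 0.5970·0.0342/0.00110 = 18.6
Re < 2300 → laminar → f = 64/Re = 3.448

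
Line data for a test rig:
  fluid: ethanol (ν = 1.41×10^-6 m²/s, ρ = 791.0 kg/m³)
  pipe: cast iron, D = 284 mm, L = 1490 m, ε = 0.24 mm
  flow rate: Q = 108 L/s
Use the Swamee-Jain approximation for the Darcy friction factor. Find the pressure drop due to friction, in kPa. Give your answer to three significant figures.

V = 4Q/(πD²) = 4·0.108/(π·0.284²) = 1.705 m/s
Re = VD/ν = 1.705·0.284/1.41×10^-6 = 3.43×10^5 → turbulent
ε/D = 0.24/284 = 8.45×10^-4
Swamee-Jain: f = 0.01995
h_f = f(L/D)V²/(2g) = 0.01995·(1490/0.284)·1.705²/(2·9.81) = 15.50 m
Δp = ρg·h_f = 791.0·9.81·15.50 = 120.3 kPa

Δp ≈ 120 kPa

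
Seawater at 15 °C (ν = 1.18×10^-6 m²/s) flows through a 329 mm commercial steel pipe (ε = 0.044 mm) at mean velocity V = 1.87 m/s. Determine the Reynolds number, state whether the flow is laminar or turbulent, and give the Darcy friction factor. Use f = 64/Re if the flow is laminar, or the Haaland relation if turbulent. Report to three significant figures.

Re = VD/ν = 1.870·0.329/1.18×10^-6 = 5.21×10^5
Re > 4000 → turbulent; ε/D = 1.34×10^-4
Haaland: f = 0.01457

Re ≈ 5.21×10^5; turbulent; f ≈ 0.0146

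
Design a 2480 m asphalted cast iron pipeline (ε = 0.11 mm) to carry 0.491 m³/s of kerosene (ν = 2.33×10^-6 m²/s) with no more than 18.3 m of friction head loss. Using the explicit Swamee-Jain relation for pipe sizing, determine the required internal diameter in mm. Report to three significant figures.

Swamee-Jain (Type III): D = 0.66·[ε^1.25·(LQ²/(gh_f))^4.75 + ν·Q^9.4·(L/(gh_f))^5.2]^0.04
LQ²/(gh_f) = 3.330; L/(gh_f) = 13.81
Term 1 = ε^1.25·(…)^4.75 = 0.00342; Term 2 = ν·Q^9.4·(…)^5.2 = 0.00247
D = 0.66·(0.00342 + 0.00247)^0.04 = 0.5375 m = 537 mm
Check: V = 2.16 m/s, Re = 4.99×10^5, f = 0.01556, h_f = 17.1 m ≈ 18.3 m ✓

D ≈ 537 mm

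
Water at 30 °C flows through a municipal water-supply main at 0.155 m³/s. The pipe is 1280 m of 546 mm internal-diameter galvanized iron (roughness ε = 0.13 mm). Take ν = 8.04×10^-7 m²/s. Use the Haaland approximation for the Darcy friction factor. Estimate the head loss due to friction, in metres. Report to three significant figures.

h_f ≈ 0.825 m

V = 4Q/(πD²) = 4·0.155/(π·0.546²) = 0.6620 m/s
Re = VD/ν = 0.6620·0.546/8.04×10^-7 = 4.50×10^5 → turbulent
ε/D = 0.13/546 = 2.38×10^-4
Haaland: f = 0.01576
h_f = f(L/D)V²/(2g) = 0.01576·(1280/0.546)·0.6620²/(2·9.81) = 0.8255 m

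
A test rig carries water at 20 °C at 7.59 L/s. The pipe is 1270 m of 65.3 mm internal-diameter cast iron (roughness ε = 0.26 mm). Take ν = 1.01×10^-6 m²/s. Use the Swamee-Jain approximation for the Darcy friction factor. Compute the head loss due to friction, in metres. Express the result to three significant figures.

V = 4Q/(πD²) = 4·0.00759/(π·0.0653²) = 2.266 m/s
Re = VD/ν = 2.266·0.0653/1.01×10^-6 = 1.47×10^5 → turbulent
ε/D = 0.26/65.3 = 0.00398
Swamee-Jain: f = 0.02934
h_f = f(L/D)V²/(2g) = 0.02934·(1270/0.0653)·2.266²/(2·9.81) = 149.4 m

h_f ≈ 149 m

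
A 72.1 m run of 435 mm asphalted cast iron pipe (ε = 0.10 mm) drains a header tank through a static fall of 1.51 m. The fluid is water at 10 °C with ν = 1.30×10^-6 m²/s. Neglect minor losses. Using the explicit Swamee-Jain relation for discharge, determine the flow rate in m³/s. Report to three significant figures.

Swamee-Jain (Type II): Q = -0.965·√(gD⁵h_f/L)·ln[ε/(3.7D) + √(3.17ν²L/(gD³h_f))]
√(gD⁵h_f/L) = √(9.81·0.435⁵·1.51/72.1) = 0.05657
ε/(3.7D) = 6.21×10^-5; √(3.17ν²L/(gD³h_f)) = 1.78×10^-5
Q = -0.965·0.05657·ln(7.993×10^-5) = 0.5150 m³/s
Check: V = 3.47 m/s, Re = 1.16×10^6, f = 0.01498, h_f = 1.52 m ≈ 1.51 m ✓

Q ≈ 0.515 m³/s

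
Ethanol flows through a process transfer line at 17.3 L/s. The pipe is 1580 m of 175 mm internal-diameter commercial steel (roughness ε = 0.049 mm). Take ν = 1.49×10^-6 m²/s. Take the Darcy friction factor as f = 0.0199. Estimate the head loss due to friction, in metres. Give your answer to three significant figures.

h_f ≈ 4.74 m

V = 4Q/(πD²) = 4·0.0173/(π·0.175²) = 0.7193 m/s
h_f = f(L/D)V²/(2g) = 0.01990·(1580/0.175)·0.7193²/(2·9.81) = 4.737 m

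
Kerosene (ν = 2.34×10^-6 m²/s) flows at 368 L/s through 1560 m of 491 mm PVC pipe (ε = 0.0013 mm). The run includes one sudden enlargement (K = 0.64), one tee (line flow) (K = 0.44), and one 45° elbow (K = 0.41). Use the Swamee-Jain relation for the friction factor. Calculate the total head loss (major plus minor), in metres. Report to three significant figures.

H_L ≈ 8.62 m

V = 4Q/(πD²) = 1.944 m/s; V²/2g = 0.1925 m
Re = 4.08×10^5, ε/D = 2.65×10^-6 → f = 0.01362 (Swamee-Jain)
Major: h_f = f(L/D)·V²/2g = 0.01362·3177·0.1925 = 8.331 m
Minor: ΣK = 1.49; h_m = ΣK·V²/2g = 0.2869 m
Total H_L = 8.331 + 0.2869 = 8.618 m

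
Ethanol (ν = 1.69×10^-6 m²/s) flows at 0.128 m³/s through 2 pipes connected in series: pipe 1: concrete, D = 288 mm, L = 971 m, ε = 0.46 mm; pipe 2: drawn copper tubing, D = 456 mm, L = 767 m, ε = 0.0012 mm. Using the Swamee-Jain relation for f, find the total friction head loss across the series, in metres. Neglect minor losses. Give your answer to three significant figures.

Pipe 1: V = 1.965 m/s, Re = 3.35×10^5, ε/D = 0.00160, f = 0.02286, h_1 = f(L/D)V²/2g = 15.16 m
Pipe 2: V = 0.7838 m/s, Re = 2.11×10^5, ε/D = 2.63×10^-6, f = 0.01539, h_2 = f(L/D)V²/2g = 0.8105 m
Series → Q common, losses add: H = Σh = 15.97 m

H ≈ 16.0 m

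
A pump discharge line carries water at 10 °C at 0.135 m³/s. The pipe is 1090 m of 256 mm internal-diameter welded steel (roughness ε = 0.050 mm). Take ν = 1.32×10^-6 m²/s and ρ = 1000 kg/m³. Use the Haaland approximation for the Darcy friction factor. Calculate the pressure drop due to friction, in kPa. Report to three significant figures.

Δp ≈ 223 kPa

V = 4Q/(πD²) = 4·0.135/(π·0.256²) = 2.623 m/s
Re = VD/ν = 2.623·0.256/1.32×10^-6 = 5.09×10^5 → turbulent
ε/D = 0.050/256 = 1.95×10^-4
Haaland: f = 0.01522
h_f = f(L/D)V²/(2g) = 0.01522·(1090/0.256)·2.623²/(2·9.81) = 22.73 m
Δp = ρg·h_f = 1000·9.81·22.73 = 222.9 kPa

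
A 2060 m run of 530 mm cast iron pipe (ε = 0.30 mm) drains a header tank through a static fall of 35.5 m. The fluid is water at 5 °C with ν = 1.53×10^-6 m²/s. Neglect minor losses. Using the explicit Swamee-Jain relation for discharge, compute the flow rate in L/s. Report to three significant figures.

Q ≈ 704 L/s

Swamee-Jain (Type II): Q = -0.965·√(gD⁵h_f/L)·ln[ε/(3.7D) + √(3.17ν²L/(gD³h_f))]
√(gD⁵h_f/L) = √(9.81·0.530⁵·35.5/2060) = 0.08408
ε/(3.7D) = 1.53×10^-4; √(3.17ν²L/(gD³h_f)) = 1.72×10^-5
Q = -0.965·0.08408·ln(1.702×10^-4) = 0.7042 m³/s
Check: V = 3.19 m/s, Re = 1.11×10^6, f = 0.01769, h_f = 35.7 m ≈ 35.5 m ✓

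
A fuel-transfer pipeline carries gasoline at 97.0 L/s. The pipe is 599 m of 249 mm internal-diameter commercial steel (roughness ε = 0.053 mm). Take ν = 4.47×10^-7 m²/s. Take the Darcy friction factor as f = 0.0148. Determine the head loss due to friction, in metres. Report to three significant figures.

V = 4Q/(πD²) = 4·0.0970/(π·0.249²) = 1.992 m/s
h_f = f(L/D)V²/(2g) = 0.01480·(599/0.249)·1.992²/(2·9.81) = 7.200 m

h_f ≈ 7.20 m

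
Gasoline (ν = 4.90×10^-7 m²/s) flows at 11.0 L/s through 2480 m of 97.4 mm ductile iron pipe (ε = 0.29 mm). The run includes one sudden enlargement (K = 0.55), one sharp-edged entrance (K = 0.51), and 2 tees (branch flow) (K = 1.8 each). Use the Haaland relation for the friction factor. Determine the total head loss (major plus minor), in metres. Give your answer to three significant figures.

H_L ≈ 75.7 m

V = 4Q/(πD²) = 1.476 m/s; V²/2g = 0.1111 m
Re = 2.93×10^5, ε/D = 0.00298 → f = 0.02658 (Haaland)
Major: h_f = f(L/D)·V²/2g = 0.02658·25462·0.1111 = 75.17 m
Minor: ΣK = 4.66; h_m = ΣK·V²/2g = 0.5177 m
Total H_L = 75.17 + 0.5177 = 75.69 m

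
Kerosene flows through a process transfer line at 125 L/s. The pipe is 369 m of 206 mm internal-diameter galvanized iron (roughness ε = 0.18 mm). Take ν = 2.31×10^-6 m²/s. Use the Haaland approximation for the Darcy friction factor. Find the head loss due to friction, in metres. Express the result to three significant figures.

V = 4Q/(πD²) = 4·0.125/(π·0.206²) = 3.750 m/s
Re = VD/ν = 3.750·0.206/2.31×10^-6 = 3.34×10^5 → turbulent
ε/D = 0.18/206 = 8.74×10^-4
Haaland: f = 0.01988
h_f = f(L/D)V²/(2g) = 0.01988·(369/0.206)·3.750²/(2·9.81) = 25.54 m

h_f ≈ 25.5 m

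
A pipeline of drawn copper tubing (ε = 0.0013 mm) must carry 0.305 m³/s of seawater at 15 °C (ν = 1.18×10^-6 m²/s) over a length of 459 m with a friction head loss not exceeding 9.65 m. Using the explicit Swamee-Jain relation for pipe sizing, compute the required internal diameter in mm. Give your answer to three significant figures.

D ≈ 340 mm

Swamee-Jain (Type III): D = 0.66·[ε^1.25·(LQ²/(gh_f))^4.75 + ν·Q^9.4·(L/(gh_f))^5.2]^0.04
LQ²/(gh_f) = 0.4510; L/(gh_f) = 4.849
Term 1 = ε^1.25·(…)^4.75 = 1.00×10^-9; Term 2 = ν·Q^9.4·(…)^5.2 = 6.16×10^-8
D = 0.66·(1.00×10^-9 + 6.16×10^-8)^0.04 = 0.3399 m = 340 mm
Check: V = 3.36 m/s, Re = 9.68×10^5, f = 0.01176, h_f = 9.14 m ≈ 9.65 m ✓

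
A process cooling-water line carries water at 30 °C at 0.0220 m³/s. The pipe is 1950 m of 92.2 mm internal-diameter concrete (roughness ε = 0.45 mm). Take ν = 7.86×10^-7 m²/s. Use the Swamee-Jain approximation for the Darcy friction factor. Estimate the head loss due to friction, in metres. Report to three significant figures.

V = 4Q/(πD²) = 4·0.0220/(π·0.0922²) = 3.295 m/s
Re = VD/ν = 3.295·0.0922/7.86×10^-7 = 3.87×10^5 → turbulent
ε/D = 0.45/92.2 = 0.00488
Swamee-Jain: f = 0.03051
h_f = f(L/D)V²/(2g) = 0.03051·(1950/0.0922)·3.295²/(2·9.81) = 357.1 m

h_f ≈ 357 m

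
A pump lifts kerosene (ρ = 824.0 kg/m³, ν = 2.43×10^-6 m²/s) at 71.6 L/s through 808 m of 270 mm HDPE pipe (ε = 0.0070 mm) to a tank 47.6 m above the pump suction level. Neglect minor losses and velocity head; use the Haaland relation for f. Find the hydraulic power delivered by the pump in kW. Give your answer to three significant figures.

V = 4Q/(πD²) = 1.251 m/s; Re = 1.39×10^5; ε/D = 2.59×10^-5; f = 0.01679
h_f = f(L/D)V²/2g = 4.004 m
Total head H = z + h_f = 47.6 + 4.004 = 51.60 m
P_hyd = ρgQH = 824.0·9.81·0.0716·51.60 = 29.87 kW

P_hyd ≈ 29.9 kW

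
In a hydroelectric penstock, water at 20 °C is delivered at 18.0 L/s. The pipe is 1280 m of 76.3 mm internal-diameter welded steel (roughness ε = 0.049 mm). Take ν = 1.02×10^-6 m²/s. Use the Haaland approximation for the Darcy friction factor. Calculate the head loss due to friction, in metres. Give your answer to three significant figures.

V = 4Q/(πD²) = 4·0.0180/(π·0.0763²) = 3.937 m/s
Re = VD/ν = 3.937·0.0763/1.02×10^-6 = 2.94×10^5 → turbulent
ε/D = 0.049/76.3 = 6.42×10^-4
Haaland: f = 0.01887
h_f = f(L/D)V²/(2g) = 0.01887·(1280/0.0763)·3.937²/(2·9.81) = 250.1 m

h_f ≈ 250 m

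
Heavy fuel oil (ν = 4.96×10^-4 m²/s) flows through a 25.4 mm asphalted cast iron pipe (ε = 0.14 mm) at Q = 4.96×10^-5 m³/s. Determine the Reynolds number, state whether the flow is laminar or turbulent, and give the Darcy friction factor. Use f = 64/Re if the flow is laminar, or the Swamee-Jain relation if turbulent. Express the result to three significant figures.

V = 4Q/(πD²) = 0.09789 m/s
Re = VD/ν = 0.09789·0.0254/4.96×10^-4 = 5.01
Re < 2300 → laminar → f = 64/Re = 12.77

Re ≈ 5.01; laminar; f = 64/Re ≈ 12.8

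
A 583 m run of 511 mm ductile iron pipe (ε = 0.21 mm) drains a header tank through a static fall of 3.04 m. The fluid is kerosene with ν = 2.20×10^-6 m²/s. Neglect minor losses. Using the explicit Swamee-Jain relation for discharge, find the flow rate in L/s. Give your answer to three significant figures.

Q ≈ 356 L/s

Swamee-Jain (Type II): Q = -0.965·√(gD⁵h_f/L)·ln[ε/(3.7D) + √(3.17ν²L/(gD³h_f))]
√(gD⁵h_f/L) = √(9.81·0.511⁵·3.04/583) = 0.04222
ε/(3.7D) = 1.11×10^-4; √(3.17ν²L/(gD³h_f)) = 4.74×10^-5
Q = -0.965·0.04222·ln(1.585×10^-4) = 0.3565 m³/s
Check: V = 1.74 m/s, Re = 4.04×10^5, f = 0.01742, h_f = 3.06 m ≈ 3.04 m ✓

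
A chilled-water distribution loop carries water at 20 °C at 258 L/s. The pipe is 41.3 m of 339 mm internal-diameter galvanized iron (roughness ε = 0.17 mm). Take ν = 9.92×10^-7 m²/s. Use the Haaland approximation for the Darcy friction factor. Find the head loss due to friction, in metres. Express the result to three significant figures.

h_f ≈ 0.872 m

V = 4Q/(πD²) = 4·0.258/(π·0.339²) = 2.858 m/s
Re = VD/ν = 2.858·0.339/9.92×10^-7 = 9.77×10^5 → turbulent
ε/D = 0.17/339 = 5.01×10^-4
Haaland: f = 0.01719
h_f = f(L/D)V²/(2g) = 0.01719·(41.3/0.339)·2.858²/(2·9.81) = 0.8723 m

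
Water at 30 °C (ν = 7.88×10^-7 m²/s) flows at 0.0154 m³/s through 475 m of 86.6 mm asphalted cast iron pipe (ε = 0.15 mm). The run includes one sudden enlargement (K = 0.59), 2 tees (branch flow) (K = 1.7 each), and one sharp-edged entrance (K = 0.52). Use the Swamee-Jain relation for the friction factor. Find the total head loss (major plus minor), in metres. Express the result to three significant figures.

H_L ≈ 46.3 m

V = 4Q/(πD²) = 2.615 m/s; V²/2g = 0.3484 m
Re = 2.87×10^5, ε/D = 0.00173 → f = 0.02340 (Swamee-Jain)
Major: h_f = f(L/D)·V²/2g = 0.02340·5485·0.3484 = 44.71 m
Minor: ΣK = 4.51; h_m = ΣK·V²/2g = 1.571 m
Total H_L = 44.71 + 1.571 = 46.28 m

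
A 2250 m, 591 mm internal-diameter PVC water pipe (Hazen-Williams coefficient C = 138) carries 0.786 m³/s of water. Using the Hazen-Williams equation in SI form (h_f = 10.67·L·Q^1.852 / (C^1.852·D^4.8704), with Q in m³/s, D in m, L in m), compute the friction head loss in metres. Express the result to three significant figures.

h_f ≈ 21.7 m

h_f = 10.67·2250·0.786^1.852 / (138^1.852·0.591^4.8704) = 21.68 m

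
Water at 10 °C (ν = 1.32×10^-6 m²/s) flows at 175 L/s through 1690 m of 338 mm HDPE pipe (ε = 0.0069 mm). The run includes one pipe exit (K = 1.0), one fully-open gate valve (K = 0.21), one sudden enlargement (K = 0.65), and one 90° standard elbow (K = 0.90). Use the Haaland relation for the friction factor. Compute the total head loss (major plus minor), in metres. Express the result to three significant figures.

H_L ≈ 13.4 m

V = 4Q/(πD²) = 1.950 m/s; V²/2g = 0.1939 m
Re = 4.99×10^5, ε/D = 2.04×10^-5 → f = 0.01331 (Haaland)
Major: h_f = f(L/D)·V²/2g = 0.01331·5000·0.1939 = 12.90 m
Minor: ΣK = 2.76; h_m = ΣK·V²/2g = 0.5351 m
Total H_L = 12.90 + 0.5351 = 13.43 m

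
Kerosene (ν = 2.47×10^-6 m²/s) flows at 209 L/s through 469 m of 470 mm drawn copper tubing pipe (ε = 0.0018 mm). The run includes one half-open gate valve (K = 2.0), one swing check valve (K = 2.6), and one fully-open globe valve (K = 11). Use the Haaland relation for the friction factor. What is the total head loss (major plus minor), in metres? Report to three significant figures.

H_L ≈ 2.27 m

V = 4Q/(πD²) = 1.205 m/s; V²/2g = 0.07396 m
Re = 2.29×10^5, ε/D = 3.83×10^-6 → f = 0.01512 (Haaland)
Major: h_f = f(L/D)·V²/2g = 0.01512·997.9·0.07396 = 1.116 m
Minor: ΣK = 15.6; h_m = ΣK·V²/2g = 1.154 m
Total H_L = 1.116 + 1.154 = 2.270 m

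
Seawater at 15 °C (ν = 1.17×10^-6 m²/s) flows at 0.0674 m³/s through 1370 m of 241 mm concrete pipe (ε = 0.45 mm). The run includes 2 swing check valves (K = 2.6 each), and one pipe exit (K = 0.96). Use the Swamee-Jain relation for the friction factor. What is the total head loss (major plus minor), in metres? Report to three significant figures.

H_L ≈ 15.7 m

V = 4Q/(πD²) = 1.478 m/s; V²/2g = 0.1113 m
Re = 3.04×10^5, ε/D = 0.00187 → f = 0.02377 (Swamee-Jain)
Major: h_f = f(L/D)·V²/2g = 0.02377·5685·0.1113 = 15.03 m
Minor: ΣK = 6.16; h_m = ΣK·V²/2g = 0.6854 m
Total H_L = 15.03 + 0.6854 = 15.72 m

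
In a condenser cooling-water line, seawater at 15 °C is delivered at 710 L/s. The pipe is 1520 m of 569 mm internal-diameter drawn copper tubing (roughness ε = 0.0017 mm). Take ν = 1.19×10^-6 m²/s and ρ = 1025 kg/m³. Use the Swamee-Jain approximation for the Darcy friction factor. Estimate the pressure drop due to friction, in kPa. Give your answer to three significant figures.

V = 4Q/(πD²) = 4·0.710/(π·0.569²) = 2.792 m/s
Re = VD/ν = 2.792·0.569/1.19×10^-6 = 1.34×10^6 → turbulent
ε/D = 0.0017/569 = 2.99×10^-6
Swamee-Jain: f = 0.01115
h_f = f(L/D)V²/(2g) = 0.01115·(1520/0.569)·2.792²/(2·9.81) = 11.84 m
Δp = ρg·h_f = 1025·9.81·11.84 = 119.0 kPa

Δp ≈ 119 kPa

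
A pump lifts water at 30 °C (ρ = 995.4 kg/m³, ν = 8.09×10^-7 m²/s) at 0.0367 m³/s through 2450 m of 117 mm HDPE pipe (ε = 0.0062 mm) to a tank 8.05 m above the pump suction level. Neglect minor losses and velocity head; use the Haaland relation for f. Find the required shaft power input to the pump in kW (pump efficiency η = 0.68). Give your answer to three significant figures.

V = 4Q/(πD²) = 3.414 m/s; Re = 4.94×10^5; ε/D = 5.30×10^-5; f = 0.01373
h_f = f(L/D)V²/2g = 170.8 m
Total head H = z + h_f = 8.05 + 170.8 = 178.9 m
P_hyd = ρgQH = 995.4·9.81·0.0367·178.9 = 64.10 kW
P_shaft = P_hyd/η = 64.10/0.68 = 94.26 kW

P_shaft ≈ 94.3 kW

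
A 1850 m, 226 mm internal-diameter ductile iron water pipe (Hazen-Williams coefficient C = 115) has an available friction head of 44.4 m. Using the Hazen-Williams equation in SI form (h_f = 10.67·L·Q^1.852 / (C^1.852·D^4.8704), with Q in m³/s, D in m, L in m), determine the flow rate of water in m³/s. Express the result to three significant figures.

Q ≈ 0.0856 m³/s

Rearranging: Q = [h_f·C^1.852·D^4.8704 / (10.67·L)]^(1/1.852)
Q = [44.4·115^1.852·0.226^4.8704 / (10.67·1850)]^0.540 = 0.08558 m³/s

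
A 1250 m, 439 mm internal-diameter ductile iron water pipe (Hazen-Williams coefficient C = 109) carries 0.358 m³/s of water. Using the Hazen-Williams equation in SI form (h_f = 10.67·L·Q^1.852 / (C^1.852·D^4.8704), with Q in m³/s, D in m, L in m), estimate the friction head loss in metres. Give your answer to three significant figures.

h_f = 10.67·1250·0.358^1.852 / (109^1.852·0.439^4.8704) = 18.49 m

h_f ≈ 18.5 m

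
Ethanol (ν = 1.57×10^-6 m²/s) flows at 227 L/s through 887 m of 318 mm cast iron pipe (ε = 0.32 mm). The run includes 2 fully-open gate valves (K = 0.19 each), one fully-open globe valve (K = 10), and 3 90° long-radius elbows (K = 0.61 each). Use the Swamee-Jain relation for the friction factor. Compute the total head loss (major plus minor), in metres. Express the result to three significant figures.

H_L ≈ 28.7 m

V = 4Q/(πD²) = 2.858 m/s; V²/2g = 0.4164 m
Re = 5.79×10^5, ε/D = 0.00101 → f = 0.02030 (Swamee-Jain)
Major: h_f = f(L/D)·V²/2g = 0.02030·2789·0.4164 = 23.57 m
Minor: ΣK = 12.2; h_m = ΣK·V²/2g = 5.084 m
Total H_L = 23.57 + 5.084 = 28.66 m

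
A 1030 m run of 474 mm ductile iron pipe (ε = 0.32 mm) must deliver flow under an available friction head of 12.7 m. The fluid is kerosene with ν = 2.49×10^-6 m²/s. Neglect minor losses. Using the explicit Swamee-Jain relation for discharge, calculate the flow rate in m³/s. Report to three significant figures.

Swamee-Jain (Type II): Q = -0.965·√(gD⁵h_f/L)·ln[ε/(3.7D) + √(3.17ν²L/(gD³h_f))]
√(gD⁵h_f/L) = √(9.81·0.474⁵·12.7/1030) = 0.05380
ε/(3.7D) = 1.82×10^-4; √(3.17ν²L/(gD³h_f)) = 3.91×10^-5
Q = -0.965·0.05380·ln(2.215×10^-4) = 0.4369 m³/s
Check: V = 2.48 m/s, Re = 4.71×10^5, f = 0.01884, h_f = 12.8 m ≈ 12.7 m ✓

Q ≈ 0.437 m³/s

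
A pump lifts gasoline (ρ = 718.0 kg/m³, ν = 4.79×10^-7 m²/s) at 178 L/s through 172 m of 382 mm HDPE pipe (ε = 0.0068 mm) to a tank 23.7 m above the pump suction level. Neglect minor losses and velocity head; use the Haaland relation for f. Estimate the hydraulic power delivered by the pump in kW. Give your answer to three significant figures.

V = 4Q/(πD²) = 1.553 m/s; Re = 1.24×10^6; ε/D = 1.78×10^-5; f = 0.01156
h_f = f(L/D)V²/2g = 0.6402 m
Total head H = z + h_f = 23.7 + 0.6402 = 24.34 m
P_hyd = ρgQH = 718.0·9.81·0.178·24.34 = 30.52 kW

P_hyd ≈ 30.5 kW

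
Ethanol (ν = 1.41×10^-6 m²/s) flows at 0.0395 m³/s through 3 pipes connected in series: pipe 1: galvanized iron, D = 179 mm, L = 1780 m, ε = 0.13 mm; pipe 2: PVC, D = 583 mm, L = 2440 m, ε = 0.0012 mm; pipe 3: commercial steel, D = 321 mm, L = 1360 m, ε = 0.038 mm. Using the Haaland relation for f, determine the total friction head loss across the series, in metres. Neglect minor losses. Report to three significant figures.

Pipe 1: V = 1.570 m/s, Re = 1.99×10^5, ε/D = 7.26×10^-4, f = 0.01975, h_1 = f(L/D)V²/2g = 24.66 m
Pipe 2: V = 0.1480 m/s, Re = 6.12×10^4, ε/D = 2.06×10^-6, f = 0.01981, h_2 = f(L/D)V²/2g = 0.09251 m
Pipe 3: V = 0.4881 m/s, Re = 1.11×10^5, ε/D = 1.18×10^-4, f = 0.01800, h_3 = f(L/D)V²/2g = 0.9261 m
Series → Q common, losses add: H = Σh = 25.68 m

H ≈ 25.7 m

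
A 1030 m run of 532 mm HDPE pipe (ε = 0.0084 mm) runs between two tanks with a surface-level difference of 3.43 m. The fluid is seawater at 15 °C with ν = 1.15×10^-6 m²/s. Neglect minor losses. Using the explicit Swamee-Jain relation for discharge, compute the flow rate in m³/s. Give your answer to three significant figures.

Swamee-Jain (Type II): Q = -0.965·√(gD⁵h_f/L)·ln[ε/(3.7D) + √(3.17ν²L/(gD³h_f))]
√(gD⁵h_f/L) = √(9.81·0.532⁵·3.43/1030) = 0.03731
ε/(3.7D) = 4.27×10^-6; √(3.17ν²L/(gD³h_f)) = 2.92×10^-5
Q = -0.965·0.03731·ln(3.346×10^-5) = 0.3710 m³/s
Check: V = 1.67 m/s, Re = 7.72×10^5, f = 0.01246, h_f = 3.42 m ≈ 3.43 m ✓

Q ≈ 0.371 m³/s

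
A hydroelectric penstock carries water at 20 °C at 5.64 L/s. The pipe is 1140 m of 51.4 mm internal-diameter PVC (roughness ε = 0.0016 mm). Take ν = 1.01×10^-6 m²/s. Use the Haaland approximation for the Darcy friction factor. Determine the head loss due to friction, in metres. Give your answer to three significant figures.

V = 4Q/(πD²) = 4·0.00564/(π·0.0514²) = 2.718 m/s
Re = VD/ν = 2.718·0.0514/1.01×10^-6 = 1.38×10^5 → turbulent
ε/D = 0.0016/51.4 = 3.11×10^-5
Haaland: f = 0.01683
h_f = f(L/D)V²/(2g) = 0.01683·(1140/0.0514)·2.718²/(2·9.81) = 140.6 m

h_f ≈ 141 m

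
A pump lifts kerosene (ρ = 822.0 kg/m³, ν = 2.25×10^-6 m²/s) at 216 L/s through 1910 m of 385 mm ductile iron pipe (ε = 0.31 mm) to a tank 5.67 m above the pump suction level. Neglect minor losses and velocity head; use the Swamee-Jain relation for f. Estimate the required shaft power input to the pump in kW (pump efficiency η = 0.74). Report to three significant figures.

V = 4Q/(πD²) = 1.855 m/s; Re = 3.17×10^5; ε/D = 8.05×10^-4; f = 0.01984
h_f = f(L/D)V²/2g = 17.27 m
Total head H = z + h_f = 5.67 + 17.27 = 22.94 m
P_hyd = ρgQH = 822.0·9.81·0.216·22.94 = 39.95 kW
P_shaft = P_hyd/η = 39.95/0.74 = 53.99 kW

P_shaft ≈ 54.0 kW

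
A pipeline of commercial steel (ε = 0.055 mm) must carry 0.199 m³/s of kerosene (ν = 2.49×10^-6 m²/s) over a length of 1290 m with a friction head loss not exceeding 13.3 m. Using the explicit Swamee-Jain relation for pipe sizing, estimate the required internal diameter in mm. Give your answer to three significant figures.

Swamee-Jain (Type III): D = 0.66·[ε^1.25·(LQ²/(gh_f))^4.75 + ν·Q^9.4·(L/(gh_f))^5.2]^0.04
LQ²/(gh_f) = 0.3915; L/(gh_f) = 9.887
Term 1 = ε^1.25·(…)^4.75 = 5.51×10^-8; Term 2 = ν·Q^9.4·(…)^5.2 = 9.55×10^-8
D = 0.66·(5.51×10^-8 + 9.55×10^-8)^0.04 = 0.3521 m = 352 mm
Check: V = 2.04 m/s, Re = 2.89×10^5, f = 0.01602, h_f = 12.5 m ≈ 13.3 m ✓

D ≈ 352 mm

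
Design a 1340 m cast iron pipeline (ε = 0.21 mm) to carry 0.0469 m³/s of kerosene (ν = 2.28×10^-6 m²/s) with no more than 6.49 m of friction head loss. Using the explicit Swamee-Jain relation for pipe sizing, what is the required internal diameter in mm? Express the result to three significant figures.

Swamee-Jain (Type III): D = 0.66·[ε^1.25·(LQ²/(gh_f))^4.75 + ν·Q^9.4·(L/(gh_f))^5.2]^0.04
LQ²/(gh_f) = 0.04630; L/(gh_f) = 21.05
Term 1 = ε^1.25·(…)^4.75 = 1.16×10^-11; Term 2 = ν·Q^9.4·(…)^5.2 = 5.59×10^-12
D = 0.66·(1.16×10^-11 + 5.59×10^-12)^0.04 = 0.2449 m = 245 mm
Check: V = 0.996 m/s, Re = 1.07×10^5, f = 0.02169, h_f = 6.00 m ≈ 6.49 m ✓

D ≈ 245 mm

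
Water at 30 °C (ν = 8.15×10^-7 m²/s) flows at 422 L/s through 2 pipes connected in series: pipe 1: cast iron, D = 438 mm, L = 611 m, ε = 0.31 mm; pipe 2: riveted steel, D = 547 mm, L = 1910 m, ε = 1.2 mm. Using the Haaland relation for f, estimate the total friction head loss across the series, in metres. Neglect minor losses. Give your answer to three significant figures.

Pipe 1: V = 2.801 m/s, Re = 1.51×10^6, ε/D = 7.08×10^-4, f = 0.01835, h_1 = f(L/D)V²/2g = 10.23 m
Pipe 2: V = 1.796 m/s, Re = 1.21×10^6, ε/D = 0.00219, f = 0.02418, h_2 = f(L/D)V²/2g = 13.88 m
Series → Q common, losses add: H = Σh = 24.11 m

H ≈ 24.1 m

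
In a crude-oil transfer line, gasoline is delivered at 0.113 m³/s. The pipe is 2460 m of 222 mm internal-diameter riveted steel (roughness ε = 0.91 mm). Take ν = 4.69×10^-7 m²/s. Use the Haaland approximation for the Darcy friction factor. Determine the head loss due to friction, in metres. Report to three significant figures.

h_f ≈ 138 m

V = 4Q/(πD²) = 4·0.113/(π·0.222²) = 2.919 m/s
Re = VD/ν = 2.919·0.222/4.69×10^-7 = 1.38×10^6 → turbulent
ε/D = 0.91/222 = 0.00410
Haaland: f = 0.02875
h_f = f(L/D)V²/(2g) = 0.02875·(2460/0.222)·2.919²/(2·9.81) = 138.4 m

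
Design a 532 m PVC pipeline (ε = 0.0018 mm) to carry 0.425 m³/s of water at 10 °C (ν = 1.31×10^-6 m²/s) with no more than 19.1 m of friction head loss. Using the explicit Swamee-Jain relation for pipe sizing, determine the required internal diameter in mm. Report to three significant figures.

D ≈ 346 mm

Swamee-Jain (Type III): D = 0.66·[ε^1.25·(LQ²/(gh_f))^4.75 + ν·Q^9.4·(L/(gh_f))^5.2]^0.04
LQ²/(gh_f) = 0.5128; L/(gh_f) = 2.839
Term 1 = ε^1.25·(…)^4.75 = 2.76×10^-9; Term 2 = ν·Q^9.4·(…)^5.2 = 9.57×10^-8
D = 0.66·(2.76×10^-9 + 9.57×10^-8)^0.04 = 0.3462 m = 346 mm
Check: V = 4.52 m/s, Re = 1.19×10^6, f = 0.01141, h_f = 18.2 m ≈ 19.1 m ✓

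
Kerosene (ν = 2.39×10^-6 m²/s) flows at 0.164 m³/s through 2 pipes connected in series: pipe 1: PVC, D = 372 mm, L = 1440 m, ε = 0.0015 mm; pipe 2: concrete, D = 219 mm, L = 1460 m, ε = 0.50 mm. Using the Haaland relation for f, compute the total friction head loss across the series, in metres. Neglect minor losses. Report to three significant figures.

Pipe 1: V = 1.509 m/s, Re = 2.35×10^5, ε/D = 4.03×10^-6, f = 0.01505, h_1 = f(L/D)V²/2g = 6.761 m
Pipe 2: V = 4.354 m/s, Re = 3.99×10^5, ε/D = 0.00228, f = 0.02468, h_2 = f(L/D)V²/2g = 159.0 m
Series → Q common, losses add: H = Σh = 165.7 m

H ≈ 166 m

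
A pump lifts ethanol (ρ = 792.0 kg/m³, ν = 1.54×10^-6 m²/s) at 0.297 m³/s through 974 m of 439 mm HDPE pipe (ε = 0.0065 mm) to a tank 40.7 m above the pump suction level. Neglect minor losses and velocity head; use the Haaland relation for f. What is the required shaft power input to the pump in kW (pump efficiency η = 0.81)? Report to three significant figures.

P_shaft ≈ 132 kW

V = 4Q/(πD²) = 1.962 m/s; Re = 5.59×10^5; ε/D = 1.48×10^-5; f = 0.01299
h_f = f(L/D)V²/2g = 5.656 m
Total head H = z + h_f = 40.7 + 5.656 = 46.36 m
P_hyd = ρgQH = 792.0·9.81·0.297·46.36 = 107.0 kW
P_shaft = P_hyd/η = 107.0/0.81 = 132.1 kW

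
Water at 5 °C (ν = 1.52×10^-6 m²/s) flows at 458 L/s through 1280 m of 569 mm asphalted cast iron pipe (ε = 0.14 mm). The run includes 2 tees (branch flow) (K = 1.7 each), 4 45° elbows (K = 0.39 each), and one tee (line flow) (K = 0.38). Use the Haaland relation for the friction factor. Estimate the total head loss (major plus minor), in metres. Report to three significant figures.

V = 4Q/(πD²) = 1.801 m/s; V²/2g = 0.1653 m
Re = 6.74×10^5, ε/D = 2.46×10^-4 → f = 0.01540 (Haaland)
Major: h_f = f(L/D)·V²/2g = 0.01540·2250·0.1653 = 5.727 m
Minor: ΣK = 5.34; h_m = ΣK·V²/2g = 0.8830 m
Total H_L = 5.727 + 0.8830 = 6.610 m

H_L ≈ 6.61 m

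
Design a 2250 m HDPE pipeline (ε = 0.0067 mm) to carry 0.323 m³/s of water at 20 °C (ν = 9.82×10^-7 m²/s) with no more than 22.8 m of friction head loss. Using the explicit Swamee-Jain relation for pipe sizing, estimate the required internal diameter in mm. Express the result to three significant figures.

Swamee-Jain (Type III): D = 0.66·[ε^1.25·(LQ²/(gh_f))^4.75 + ν·Q^9.4·(L/(gh_f))^5.2]^0.04
LQ²/(gh_f) = 1.050; L/(gh_f) = 10.06
Term 1 = ε^1.25·(…)^4.75 = 4.29×10^-7; Term 2 = ν·Q^9.4·(…)^5.2 = 3.91×10^-6
D = 0.66·(4.29×10^-7 + 3.91×10^-6)^0.04 = 0.4027 m = 403 mm
Check: V = 2.54 m/s, Re = 1.04×10^6, f = 0.01194, h_f = 21.9 m ≈ 22.8 m ✓

D ≈ 403 mm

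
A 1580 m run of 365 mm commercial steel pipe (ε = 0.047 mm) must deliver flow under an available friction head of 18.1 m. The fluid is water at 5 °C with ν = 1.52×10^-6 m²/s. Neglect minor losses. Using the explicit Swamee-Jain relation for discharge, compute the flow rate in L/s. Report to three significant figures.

Swamee-Jain (Type II): Q = -0.965·√(gD⁵h_f/L)·ln[ε/(3.7D) + √(3.17ν²L/(gD³h_f))]
√(gD⁵h_f/L) = √(9.81·0.365⁵·18.1/1580) = 0.02698
ε/(3.7D) = 3.48×10^-5; √(3.17ν²L/(gD³h_f)) = 3.66×10^-5
Q = -0.965·0.02698·ln(7.141×10^-5) = 0.2486 m³/s
Check: V = 2.38 m/s, Re = 5.70×10^5, f = 0.01460, h_f = 18.2 m ≈ 18.1 m ✓

Q ≈ 249 L/s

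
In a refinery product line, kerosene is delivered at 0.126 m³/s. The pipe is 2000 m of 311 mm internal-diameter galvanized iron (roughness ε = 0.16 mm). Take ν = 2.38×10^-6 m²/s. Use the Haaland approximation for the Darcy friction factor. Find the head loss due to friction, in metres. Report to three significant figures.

V = 4Q/(πD²) = 4·0.126/(π·0.311²) = 1.659 m/s
Re = VD/ν = 1.659·0.311/2.38×10^-6 = 2.17×10^5 → turbulent
ε/D = 0.16/311 = 5.14×10^-4
Haaland: f = 0.01859
h_f = f(L/D)V²/(2g) = 0.01859·(2000/0.311)·1.659²/(2·9.81) = 16.76 m

h_f ≈ 16.8 m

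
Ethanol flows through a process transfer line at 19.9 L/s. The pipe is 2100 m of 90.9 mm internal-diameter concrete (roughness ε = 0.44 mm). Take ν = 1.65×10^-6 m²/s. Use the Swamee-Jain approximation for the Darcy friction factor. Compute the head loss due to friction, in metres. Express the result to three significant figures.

V = 4Q/(πD²) = 4·0.0199/(π·0.0909²) = 3.066 m/s
Re = VD/ν = 3.066·0.0909/1.65×10^-6 = 1.69×10^5 → turbulent
ε/D = 0.44/90.9 = 0.00484
Swamee-Jain: f = 0.03084
h_f = f(L/D)V²/(2g) = 0.03084·(2100/0.0909)·3.066²/(2·9.81) = 341.4 m

h_f ≈ 341 m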